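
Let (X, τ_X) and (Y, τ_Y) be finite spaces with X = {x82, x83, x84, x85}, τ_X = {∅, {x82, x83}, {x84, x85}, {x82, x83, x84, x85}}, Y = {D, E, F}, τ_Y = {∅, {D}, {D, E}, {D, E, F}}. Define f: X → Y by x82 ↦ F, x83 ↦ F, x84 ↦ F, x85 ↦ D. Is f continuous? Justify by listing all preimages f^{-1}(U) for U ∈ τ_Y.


f is NOT continuous.

Compute f^{-1}(U) for each U ∈ τ_Y:
  U = ∅: f^{-1}(U) = ∅ ∈ τ_X ✓.
  U = {D}: f^{-1}(U) = {x85} ∉ τ_X ✗.
  U = {D, E}: f^{-1}(U) = {x85} ∉ τ_X ✗.
  U = {D, E, F}: f^{-1}(U) = {x82, x83, x84, x85} ∈ τ_X ✓.
Found U = {D} with f^{-1}(U) = {x85} not in τ_X. Therefore f is NOT continuous.


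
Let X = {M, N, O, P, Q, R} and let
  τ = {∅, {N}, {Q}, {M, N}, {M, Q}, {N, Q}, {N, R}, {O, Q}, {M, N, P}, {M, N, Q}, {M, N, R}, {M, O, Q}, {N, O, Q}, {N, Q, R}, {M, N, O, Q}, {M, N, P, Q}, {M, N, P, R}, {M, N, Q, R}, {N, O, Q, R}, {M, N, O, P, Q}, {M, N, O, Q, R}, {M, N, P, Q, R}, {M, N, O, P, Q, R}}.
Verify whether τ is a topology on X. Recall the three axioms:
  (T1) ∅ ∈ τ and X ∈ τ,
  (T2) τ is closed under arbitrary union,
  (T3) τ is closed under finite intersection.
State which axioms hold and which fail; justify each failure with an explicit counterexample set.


τ is NOT a topology on X.

Axiom (T1): ∅ ∈ τ? Yes; X ∈ τ? Yes.
Axiom (T2/T3): check pairwise unions and intersections of members of τ.
Counterexample for (T3): {M, N} ∩ {M, Q} = {M} ∉ τ. Therefore τ is NOT a topology.


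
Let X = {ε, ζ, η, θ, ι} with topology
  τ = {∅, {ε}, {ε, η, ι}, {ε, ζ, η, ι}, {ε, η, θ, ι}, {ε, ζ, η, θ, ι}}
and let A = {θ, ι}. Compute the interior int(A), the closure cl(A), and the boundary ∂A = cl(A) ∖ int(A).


int(A) = ∅, cl(A) = {ζ, η, θ, ι}, ∂A = {ζ, η, θ, ι}.

Closed sets in (X, τ) are complements of opens:
  closed(X, τ) = {∅, {ζ}, {θ}, {ζ, θ}, {ζ, η, θ, ι}, {ε, ζ, η, θ, ι}}.
int(A) = ⋃ {U ∈ τ : U ⊆ A}. Opens contained in A: ∅.
Taking the union of these: int(A) = ∅.
cl(A) = ⋂ {C closed : A ⊆ C}. Closed sets containing A: {ζ, η, θ, ι}, {ε, ζ, η, θ, ι}.
Intersecting these: cl(A) = {ζ, η, θ, ι}.
∂A = cl(A) ∖ int(A) = {ζ, η, θ, ι} ∖ ∅ = {ζ, η, θ, ι}.


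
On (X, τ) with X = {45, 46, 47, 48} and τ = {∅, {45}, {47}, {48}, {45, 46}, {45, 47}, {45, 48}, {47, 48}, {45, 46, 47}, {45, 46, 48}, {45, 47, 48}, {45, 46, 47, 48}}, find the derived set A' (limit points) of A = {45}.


A' = {46}

For each x ∈ X, list the open sets U ∈ τ with x ∈ U, then check whether U ∩ (A ∖ {x}) ≠ ∅ for every such U.
  x = 45: open {45} ∋ x has {45} ∩ (A ∖ {45}) = ∅, so x is NOT a limit point.
  x = 46: opens ∋ x are {45, 46}, {45, 46, 47}, {45, 46, 48}, {45, 46, 47, 48}; each meets A ∖ {46}, so x IS a limit point.
  x = 47: open {47} ∋ x has {47} ∩ (A ∖ {47}) = ∅, so x is NOT a limit point.
  x = 48: open {48} ∋ x has {48} ∩ (A ∖ {48}) = ∅, so x is NOT a limit point.
Collecting: A' = {46}.


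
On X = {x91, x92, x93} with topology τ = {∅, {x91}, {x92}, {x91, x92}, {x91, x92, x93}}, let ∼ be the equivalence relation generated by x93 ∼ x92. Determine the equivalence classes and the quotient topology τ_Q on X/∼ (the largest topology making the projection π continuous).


X/∼ = {[x91], [x92=x93]}; |τ_Q| = 3.

Equivalence classes: [x91], [x92=x93].
Quotient map π: X → X/∼ sends x91 ↦ [x91], x92 ↦ [x92=x93], x93 ↦ [x92=x93].
For each subset V ⊆ X/∼, compute π^{-1}(V) ⊆ X and check whether π^{-1}(V) ∈ τ. V is open in τ_Q iff π^{-1}(V) ∈ τ.
  V = {}: π^{-1}(V) = ∅ ∈ τ ✓.
  V = {[x91]}: π^{-1}(V) = {x91} ∈ τ ✓.
  V = {[x92=x93]}: π^{-1}(V) = {x92, x93} ∉ τ ✗.
  V = {[x91], [x92=x93]}: π^{-1}(V) = {x91, x92, x93} ∈ τ ✓.
Open sets in the quotient: τ_Q = {{}, {[x91]}, {[x91], [x92=x93]}} (3 elements).


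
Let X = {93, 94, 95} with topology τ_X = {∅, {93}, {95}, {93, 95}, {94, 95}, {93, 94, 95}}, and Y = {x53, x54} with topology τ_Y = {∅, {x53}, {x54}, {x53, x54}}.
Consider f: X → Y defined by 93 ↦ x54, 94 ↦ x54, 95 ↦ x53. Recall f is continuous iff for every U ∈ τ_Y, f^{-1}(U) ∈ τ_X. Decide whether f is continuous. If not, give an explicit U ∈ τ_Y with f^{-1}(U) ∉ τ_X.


f is NOT continuous.

Compute f^{-1}(U) for each U ∈ τ_Y:
  U = ∅: f^{-1}(U) = ∅ ∈ τ_X ✓.
  U = {x53}: f^{-1}(U) = {95} ∈ τ_X ✓.
  U = {x54}: f^{-1}(U) = {93, 94} ∉ τ_X ✗.
  U = {x53, x54}: f^{-1}(U) = {93, 94, 95} ∈ τ_X ✓.
Found U = {x54} with f^{-1}(U) = {93, 94} not in τ_X. Therefore f is NOT continuous.


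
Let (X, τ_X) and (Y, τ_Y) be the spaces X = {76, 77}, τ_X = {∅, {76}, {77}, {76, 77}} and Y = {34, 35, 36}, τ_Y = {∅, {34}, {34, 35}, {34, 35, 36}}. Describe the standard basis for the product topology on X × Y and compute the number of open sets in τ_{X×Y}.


Basis B = {∅ × ∅, {76} × {34}, {77} × {34}, {76} × {34, 35}, {76, 77} × {34}, {77} × {34, 35}, {76} × {34, 35, 36}, {77} × {34, 35, 36}, {76, 77} × {34, 35}, {76, 77} × {34, 35, 36}}; |τ_{X×Y}| = 16.

Enumerate products U × V with U ∈ τ_X, V ∈ τ_Y (deduplicated):
  ∅ × ∅ = {} (∅)
  {76} × {34} = {(76,34)}
  {77} × {34} = {(77,34)}
  {76} × {34, 35} = {(76,34), (76,35)}
  {76, 77} × {34} = {(76,34), (77,34)}
  {77} × {34, 35} = {(77,34), (77,35)}
  {76} × {34, 35, 36} = {(76,34), (76,35), (76,36)}
  {77} × {34, 35, 36} = {(77,34), (77,35), (77,36)}
  {76, 77} × {34, 35} = {(76,34), (76,35), (77,34), (77,35)}
  {76, 77} × {34, 35, 36} = {(76,34), (76,35), (76,36), (77,34), (77,35), (77,36)}
These 10 distinct sets form the basis B.
Close under arbitrary unions to get τ_{X×Y}; counting gives |τ_{X×Y}| = 16.


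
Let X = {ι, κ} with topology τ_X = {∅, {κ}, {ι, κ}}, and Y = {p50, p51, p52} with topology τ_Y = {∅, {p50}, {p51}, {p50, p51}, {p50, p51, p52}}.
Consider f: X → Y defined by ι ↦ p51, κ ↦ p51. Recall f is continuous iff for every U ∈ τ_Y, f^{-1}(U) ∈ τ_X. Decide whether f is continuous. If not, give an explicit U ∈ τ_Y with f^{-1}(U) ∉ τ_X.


f IS continuous.

Compute f^{-1}(U) for each U ∈ τ_Y:
  U = ∅: f^{-1}(U) = ∅ ∈ τ_X ✓.
  U = {p50}: f^{-1}(U) = ∅ ∈ τ_X ✓.
  U = {p51}: f^{-1}(U) = {ι, κ} ∈ τ_X ✓.
  U = {p50, p51}: f^{-1}(U) = {ι, κ} ∈ τ_X ✓.
  U = {p50, p51, p52}: f^{-1}(U) = {ι, κ} ∈ τ_X ✓.
Every preimage lies in τ_X, so f IS continuous.


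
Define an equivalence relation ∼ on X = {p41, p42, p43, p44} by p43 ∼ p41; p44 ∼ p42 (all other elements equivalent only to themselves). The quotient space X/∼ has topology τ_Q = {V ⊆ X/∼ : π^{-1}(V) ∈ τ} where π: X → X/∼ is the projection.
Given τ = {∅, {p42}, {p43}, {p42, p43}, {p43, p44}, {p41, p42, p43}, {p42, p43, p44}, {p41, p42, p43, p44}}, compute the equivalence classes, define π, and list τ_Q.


X/∼ = {[p41=p43], [p42=p44]}; |τ_Q| = 2.

Equivalence classes: [p41=p43], [p42=p44].
Quotient map π: X → X/∼ sends p41 ↦ [p41=p43], p42 ↦ [p42=p44], p43 ↦ [p41=p43], p44 ↦ [p42=p44].
For each subset V ⊆ X/∼, compute π^{-1}(V) ⊆ X and check whether π^{-1}(V) ∈ τ. V is open in τ_Q iff π^{-1}(V) ∈ τ.
  V = {}: π^{-1}(V) = ∅ ∈ τ ✓.
  V = {[p41=p43]}: π^{-1}(V) = {p41, p43} ∉ τ ✗.
  V = {[p42=p44]}: π^{-1}(V) = {p42, p44} ∉ τ ✗.
  V = {[p41=p43], [p42=p44]}: π^{-1}(V) = {p41, p42, p43, p44} ∈ τ ✓.
Open sets in the quotient: τ_Q = {{}, {[p41=p43], [p42=p44]}} (2 elements).


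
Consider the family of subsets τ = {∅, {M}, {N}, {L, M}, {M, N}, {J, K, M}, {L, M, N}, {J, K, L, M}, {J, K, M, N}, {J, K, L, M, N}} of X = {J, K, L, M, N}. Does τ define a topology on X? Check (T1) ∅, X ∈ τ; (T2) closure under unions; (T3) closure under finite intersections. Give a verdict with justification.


τ IS a topology on X.

Axiom (T1): ∅ ∈ τ? Yes; X ∈ τ? Yes.
Axiom (T2/T3): check pairwise unions and intersections of members of τ.
All pairwise intersections and unions checked — each lies in τ. Therefore τ satisfies (T1), (T2), (T3): it IS a topology on X.


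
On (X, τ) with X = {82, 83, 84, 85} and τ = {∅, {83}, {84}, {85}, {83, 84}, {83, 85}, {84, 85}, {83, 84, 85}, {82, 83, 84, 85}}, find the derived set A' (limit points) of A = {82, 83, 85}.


A' = {82}

For each x ∈ X, list the open sets U ∈ τ with x ∈ U, then check whether U ∩ (A ∖ {x}) ≠ ∅ for every such U.
  x = 82: opens ∋ x are {82, 83, 84, 85}; each meets A ∖ {82}, so x IS a limit point.
  x = 83: open {83} ∋ x has {83} ∩ (A ∖ {83}) = ∅, so x is NOT a limit point.
  x = 84: open {84} ∋ x has {84} ∩ (A ∖ {84}) = ∅, so x is NOT a limit point.
  x = 85: open {85} ∋ x has {85} ∩ (A ∖ {85}) = ∅, so x is NOT a limit point.
Collecting: A' = {82}.


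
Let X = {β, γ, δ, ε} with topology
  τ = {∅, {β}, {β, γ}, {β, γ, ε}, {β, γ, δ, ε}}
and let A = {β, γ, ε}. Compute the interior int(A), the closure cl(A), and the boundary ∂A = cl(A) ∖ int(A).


int(A) = {β, γ, ε}, cl(A) = {β, γ, δ, ε}, ∂A = {δ}.

Closed sets in (X, τ) are complements of opens:
  closed(X, τ) = {∅, {δ}, {δ, ε}, {γ, δ, ε}, {β, γ, δ, ε}}.
int(A) = ⋃ {U ∈ τ : U ⊆ A}. Opens contained in A: ∅, {β}, {β, γ}, {β, γ, ε}.
Taking the union of these: int(A) = {β, γ, ε}.
cl(A) = ⋂ {C closed : A ⊆ C}. Closed sets containing A: {β, γ, δ, ε}.
Intersecting these: cl(A) = {β, γ, δ, ε}.
∂A = cl(A) ∖ int(A) = {β, γ, δ, ε} ∖ {β, γ, ε} = {δ}.


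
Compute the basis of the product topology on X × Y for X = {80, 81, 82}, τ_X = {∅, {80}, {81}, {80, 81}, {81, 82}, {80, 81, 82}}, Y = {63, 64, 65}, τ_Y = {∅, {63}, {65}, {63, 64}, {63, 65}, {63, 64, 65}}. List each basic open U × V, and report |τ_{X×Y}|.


Basis B = {∅ × ∅, {80} × {63}, {80} × {65}, {81} × {63}, {81} × {65}, {80} × {63, 64}, {80} × {63, 65}, {80, 81} × {63}, {80, 81} × {65}, {81} × {63, 64}, {81} × {63, 65}, {81, 82} × {63}, {81, 82} × {65}, {80} × {63, 64, 65}, {80, 81, 82} × {63}, {80, 81, 82} × {65}, {81} × {63, 64, 65}, {80, 81} × {63, 64}, {80, 81} × {63, 65}, {81, 82} × {63, 64}, {81, 82} × {63, 65}, {80, 81} × {63, 64, 65}, {80, 81, 82} × {63, 64}, {80, 81, 82} × {63, 65}, {81, 82} × {63, 64, 65}, {80, 81, 82} × {63, 64, 65}}; |τ_{X×Y}| = 108.

Enumerate products U × V with U ∈ τ_X, V ∈ τ_Y (deduplicated):
  ∅ × ∅ = {} (∅)
  {80} × {63} = {(80,63)}
  {80} × {65} = {(80,65)}
  {81} × {63} = {(81,63)}
  {81} × {65} = {(81,65)}
  {80} × {63, 64} = {(80,63), (80,64)}
  {80} × {63, 65} = {(80,63), (80,65)}
  {80, 81} × {63} = {(80,63), (81,63)}
  {80, 81} × {65} = {(80,65), (81,65)}
  {81} × {63, 64} = {(81,63), (81,64)}
  {81} × {63, 65} = {(81,63), (81,65)}
  {81, 82} × {63} = {(81,63), (82,63)}
  {81, 82} × {65} = {(81,65), (82,65)}
  {80} × {63, 64, 65} = {(80,63), (80,64), (80,65)}
  {80, 81, 82} × {63} = {(80,63), (81,63), (82,63)}
  {80, 81, 82} × {65} = {(80,65), (81,65), (82,65)}
  {81} × {63, 64, 65} = {(81,63), (81,64), (81,65)}
  {80, 81} × {63, 64} = {(80,63), (80,64), (81,63), (81,64)}
  {80, 81} × {63, 65} = {(80,63), (80,65), (81,63), (81,65)}
  {81, 82} × {63, 64} = {(81,63), (81,64), (82,63), (82,64)}
  {81, 82} × {63, 65} = {(81,63), (81,65), (82,63), (82,65)}
  {80, 81} × {63, 64, 65} = {(80,63), (80,64), (80,65), (81,63), (81,64), (81,65)}
  {80, 81, 82} × {63, 64} = {(80,63), (80,64), (81,63), (81,64), (82,63), (82,64)}
  {80, 81, 82} × {63, 65} = {(80,63), (80,65), (81,63), (81,65), (82,63), (82,65)}
  {81, 82} × {63, 64, 65} = {(81,63), (81,64), (81,65), (82,63), (82,64), (82,65)}
  {80, 81, 82} × {63, 64, 65} = {(80,63), (80,64), (80,65), (81,63), (81,64), (81,65), (82,63), (82,64), (82,65)}
These 26 distinct sets form the basis B.
Close under arbitrary unions to get τ_{X×Y}; counting gives |τ_{X×Y}| = 108.


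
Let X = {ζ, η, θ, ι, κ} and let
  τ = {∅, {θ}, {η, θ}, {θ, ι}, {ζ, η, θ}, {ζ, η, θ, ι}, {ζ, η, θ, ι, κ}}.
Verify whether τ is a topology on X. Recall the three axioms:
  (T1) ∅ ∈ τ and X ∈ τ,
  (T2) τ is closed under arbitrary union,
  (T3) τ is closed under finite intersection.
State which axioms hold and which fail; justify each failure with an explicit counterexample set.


τ is NOT a topology on X.

Axiom (T1): ∅ ∈ τ? Yes; X ∈ τ? Yes.
Axiom (T2/T3): check pairwise unions and intersections of members of τ.
Counterexample for (T2): {η, θ} ∪ {θ, ι} = {η, θ, ι} ∉ τ. Therefore τ is NOT a topology.


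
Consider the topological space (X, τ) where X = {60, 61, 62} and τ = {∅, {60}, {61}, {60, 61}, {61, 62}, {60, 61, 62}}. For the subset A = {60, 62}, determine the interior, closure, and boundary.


int(A) = {60}, cl(A) = {60, 62}, ∂A = {62}.

Closed sets in (X, τ) are complements of opens:
  closed(X, τ) = {∅, {60}, {62}, {60, 62}, {61, 62}, {60, 61, 62}}.
int(A) = ⋃ {U ∈ τ : U ⊆ A}. Opens contained in A: ∅, {60}.
Taking the union of these: int(A) = {60}.
cl(A) = ⋂ {C closed : A ⊆ C}. Closed sets containing A: {60, 62}, {60, 61, 62}.
Intersecting these: cl(A) = {60, 62}.
∂A = cl(A) ∖ int(A) = {60, 62} ∖ {60} = {62}.


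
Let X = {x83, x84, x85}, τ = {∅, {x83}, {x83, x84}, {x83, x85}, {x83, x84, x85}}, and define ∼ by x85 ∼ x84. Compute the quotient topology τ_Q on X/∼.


X/∼ = {[x83], [x84=x85]}; |τ_Q| = 3.

Equivalence classes: [x83], [x84=x85].
Quotient map π: X → X/∼ sends x83 ↦ [x83], x84 ↦ [x84=x85], x85 ↦ [x84=x85].
For each subset V ⊆ X/∼, compute π^{-1}(V) ⊆ X and check whether π^{-1}(V) ∈ τ. V is open in τ_Q iff π^{-1}(V) ∈ τ.
  V = {}: π^{-1}(V) = ∅ ∈ τ ✓.
  V = {[x83]}: π^{-1}(V) = {x83} ∈ τ ✓.
  V = {[x84=x85]}: π^{-1}(V) = {x84, x85} ∉ τ ✗.
  V = {[x83], [x84=x85]}: π^{-1}(V) = {x83, x84, x85} ∈ τ ✓.
Open sets in the quotient: τ_Q = {{}, {[x83]}, {[x83], [x84=x85]}} (3 elements).


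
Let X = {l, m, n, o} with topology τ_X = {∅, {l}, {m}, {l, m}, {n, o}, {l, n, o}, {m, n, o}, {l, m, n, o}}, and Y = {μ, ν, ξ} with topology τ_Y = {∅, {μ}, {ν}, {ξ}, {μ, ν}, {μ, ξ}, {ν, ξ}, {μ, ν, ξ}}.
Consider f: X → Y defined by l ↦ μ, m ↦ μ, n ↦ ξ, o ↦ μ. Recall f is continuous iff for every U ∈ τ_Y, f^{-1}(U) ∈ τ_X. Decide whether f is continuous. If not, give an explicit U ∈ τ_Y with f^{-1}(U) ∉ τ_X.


f is NOT continuous.

Compute f^{-1}(U) for each U ∈ τ_Y:
  U = ∅: f^{-1}(U) = ∅ ∈ τ_X ✓.
  U = {μ}: f^{-1}(U) = {l, m, o} ∉ τ_X ✗.
  U = {ν}: f^{-1}(U) = ∅ ∈ τ_X ✓.
  U = {ξ}: f^{-1}(U) = {n} ∉ τ_X ✗.
  U = {μ, ν}: f^{-1}(U) = {l, m, o} ∉ τ_X ✗.
  U = {μ, ξ}: f^{-1}(U) = {l, m, n, o} ∈ τ_X ✓.
  U = {ν, ξ}: f^{-1}(U) = {n} ∉ τ_X ✗.
  U = {μ, ν, ξ}: f^{-1}(U) = {l, m, n, o} ∈ τ_X ✓.
Found U = {μ} with f^{-1}(U) = {l, m, o} not in τ_X. Therefore f is NOT continuous.


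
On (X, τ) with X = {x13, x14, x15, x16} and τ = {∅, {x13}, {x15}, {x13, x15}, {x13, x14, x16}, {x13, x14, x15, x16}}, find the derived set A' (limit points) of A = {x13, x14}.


A' = {x14, x16}

For each x ∈ X, list the open sets U ∈ τ with x ∈ U, then check whether U ∩ (A ∖ {x}) ≠ ∅ for every such U.
  x = x13: open {x13} ∋ x has {x13} ∩ (A ∖ {x13}) = ∅, so x is NOT a limit point.
  x = x14: opens ∋ x are {x13, x14, x16}, {x13, x14, x15, x16}; each meets A ∖ {x14}, so x IS a limit point.
  x = x15: open {x15} ∋ x has {x15} ∩ (A ∖ {x15}) = ∅, so x is NOT a limit point.
  x = x16: opens ∋ x are {x13, x14, x16}, {x13, x14, x15, x16}; each meets A ∖ {x16}, so x IS a limit point.
Collecting: A' = {x14, x16}.


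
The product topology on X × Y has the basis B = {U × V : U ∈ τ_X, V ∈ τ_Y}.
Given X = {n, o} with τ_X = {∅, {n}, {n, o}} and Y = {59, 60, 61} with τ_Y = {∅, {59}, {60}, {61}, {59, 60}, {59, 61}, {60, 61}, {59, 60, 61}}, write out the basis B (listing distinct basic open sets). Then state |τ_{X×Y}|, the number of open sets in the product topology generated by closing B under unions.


Basis B = {∅ × ∅, {n} × {59}, {n} × {60}, {n} × {61}, {n} × {59, 60}, {n} × {59, 61}, {n, o} × {59}, {n} × {60, 61}, {n, o} × {60}, {n, o} × {61}, {n} × {59, 60, 61}, {n, o} × {59, 60}, {n, o} × {59, 61}, {n, o} × {60, 61}, {n, o} × {59, 60, 61}}; |τ_{X×Y}| = 27.

Enumerate products U × V with U ∈ τ_X, V ∈ τ_Y (deduplicated):
  ∅ × ∅ = {} (∅)
  {n} × {59} = {(n,59)}
  {n} × {60} = {(n,60)}
  {n} × {61} = {(n,61)}
  {n} × {59, 60} = {(n,59), (n,60)}
  {n} × {59, 61} = {(n,59), (n,61)}
  {n, o} × {59} = {(n,59), (o,59)}
  {n} × {60, 61} = {(n,60), (n,61)}
  {n, o} × {60} = {(n,60), (o,60)}
  {n, o} × {61} = {(n,61), (o,61)}
  {n} × {59, 60, 61} = {(n,59), (n,60), (n,61)}
  {n, o} × {59, 60} = {(n,59), (n,60), (o,59), (o,60)}
  {n, o} × {59, 61} = {(n,59), (n,61), (o,59), (o,61)}
  {n, o} × {60, 61} = {(n,60), (n,61), (o,60), (o,61)}
  {n, o} × {59, 60, 61} = {(n,59), (n,60), (n,61), (o,59), (o,60), (o,61)}
These 15 distinct sets form the basis B.
Close under arbitrary unions to get τ_{X×Y}; counting gives |τ_{X×Y}| = 27.


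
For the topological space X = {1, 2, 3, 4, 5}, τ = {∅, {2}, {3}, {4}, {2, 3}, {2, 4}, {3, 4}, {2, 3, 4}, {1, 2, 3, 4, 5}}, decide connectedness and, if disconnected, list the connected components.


(X, τ) is connected.

Find clopen sets (U ∈ τ with X ∖ U ∈ τ):
  U = ∅, X ∖ U = {1, 2, 3, 4, 5} — both open, so U is clopen.
  U = {1, 2, 3, 4, 5}, X ∖ U = ∅ — both open, so U is clopen.
Only trivial clopens (∅ and X) exist, so (X, τ) is connected.
Compute connected components by grouping points that agree on all clopens:
  component: {1, 2, 3, 4, 5}


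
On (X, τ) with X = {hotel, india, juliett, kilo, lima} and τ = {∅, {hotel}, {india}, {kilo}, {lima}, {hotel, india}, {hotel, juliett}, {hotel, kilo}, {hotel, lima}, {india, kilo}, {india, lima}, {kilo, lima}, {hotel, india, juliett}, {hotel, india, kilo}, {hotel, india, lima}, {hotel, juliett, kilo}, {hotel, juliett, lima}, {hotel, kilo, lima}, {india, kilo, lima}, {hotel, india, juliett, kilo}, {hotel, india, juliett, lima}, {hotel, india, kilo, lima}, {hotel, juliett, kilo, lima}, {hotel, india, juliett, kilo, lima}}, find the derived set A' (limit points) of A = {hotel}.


A' = {juliett}

For each x ∈ X, list the open sets U ∈ τ with x ∈ U, then check whether U ∩ (A ∖ {x}) ≠ ∅ for every such U.
  x = hotel: open {hotel} ∋ x has {hotel} ∩ (A ∖ {hotel}) = ∅, so x is NOT a limit point.
  x = india: open {india} ∋ x has {india} ∩ (A ∖ {india}) = ∅, so x is NOT a limit point.
  x = juliett: opens ∋ x are {hotel, juliett}, {hotel, india, juliett}, {hotel, juliett, kilo}, {hotel, juliett, lima}, {hotel, india, juliett, kilo}, {hotel, india, juliett, lima}, {hotel, juliett, kilo, lima}, {hotel, india, juliett, kilo, lima}; each meets A ∖ {juliett}, so x IS a limit point.
  x = kilo: open {kilo} ∋ x has {kilo} ∩ (A ∖ {kilo}) = ∅, so x is NOT a limit point.
  x = lima: open {lima} ∋ x has {lima} ∩ (A ∖ {lima}) = ∅, so x is NOT a limit point.
Collecting: A' = {juliett}.


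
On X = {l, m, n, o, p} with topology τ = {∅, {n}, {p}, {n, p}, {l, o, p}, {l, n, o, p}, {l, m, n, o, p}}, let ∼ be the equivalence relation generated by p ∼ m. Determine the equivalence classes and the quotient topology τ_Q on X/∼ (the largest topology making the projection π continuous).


X/∼ = {[l], [m=p], [n], [o]}; |τ_Q| = 3.

Equivalence classes: [l], [m=p], [n], [o].
Quotient map π: X → X/∼ sends l ↦ [l], m ↦ [m=p], n ↦ [n], o ↦ [o], p ↦ [m=p].
For each subset V ⊆ X/∼, compute π^{-1}(V) ⊆ X and check whether π^{-1}(V) ∈ τ. V is open in τ_Q iff π^{-1}(V) ∈ τ.
  V = {}: π^{-1}(V) = ∅ ∈ τ ✓.
  V = {[l]}: π^{-1}(V) = {l} ∉ τ ✗.
  V = {[m=p]}: π^{-1}(V) = {m, p} ∉ τ ✗.
  V = {[l], [m=p]}: π^{-1}(V) = {l, m, p} ∉ τ ✗.
  V = {[n]}: π^{-1}(V) = {n} ∈ τ ✓.
  V = {[l], [n]}: π^{-1}(V) = {l, n} ∉ τ ✗.
  V = {[m=p], [n]}: π^{-1}(V) = {m, n, p} ∉ τ ✗.
  V = {[l], [m=p], [n]}: π^{-1}(V) = {l, m, n, p} ∉ τ ✗.
  V = {[o]}: π^{-1}(V) = {o} ∉ τ ✗.
  V = {[l], [o]}: π^{-1}(V) = {l, o} ∉ τ ✗.
  V = {[m=p], [o]}: π^{-1}(V) = {m, o, p} ∉ τ ✗.
  V = {[l], [m=p], [o]}: π^{-1}(V) = {l, m, o, p} ∉ τ ✗.
  V = {[n], [o]}: π^{-1}(V) = {n, o} ∉ τ ✗.
  V = {[l], [n], [o]}: π^{-1}(V) = {l, n, o} ∉ τ ✗.
  V = {[m=p], [n], [o]}: π^{-1}(V) = {m, n, o, p} ∉ τ ✗.
  V = {[l], [m=p], [n], [o]}: π^{-1}(V) = {l, m, n, o, p} ∈ τ ✓.
Open sets in the quotient: τ_Q = {{}, {[n]}, {[l], [m=p], [n], [o]}} (3 elements).


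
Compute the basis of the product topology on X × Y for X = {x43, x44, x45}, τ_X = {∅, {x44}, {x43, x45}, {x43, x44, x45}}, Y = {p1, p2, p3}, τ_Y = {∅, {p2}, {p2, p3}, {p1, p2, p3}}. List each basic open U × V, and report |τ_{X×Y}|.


Basis B = {∅ × ∅, {x44} × {p2}, {x43, x45} × {p2}, {x44} × {p2, p3}, {x43, x44, x45} × {p2}, {x44} × {p1, p2, p3}, {x43, x45} × {p2, p3}, {x43, x45} × {p1, p2, p3}, {x43, x44, x45} × {p2, p3}, {x43, x44, x45} × {p1, p2, p3}}; |τ_{X×Y}| = 16.

Enumerate products U × V with U ∈ τ_X, V ∈ τ_Y (deduplicated):
  ∅ × ∅ = {} (∅)
  {x44} × {p2} = {(x44,p2)}
  {x43, x45} × {p2} = {(x43,p2), (x45,p2)}
  {x44} × {p2, p3} = {(x44,p2), (x44,p3)}
  {x43, x44, x45} × {p2} = {(x43,p2), (x44,p2), (x45,p2)}
  {x44} × {p1, p2, p3} = {(x44,p1), (x44,p2), (x44,p3)}
  {x43, x45} × {p2, p3} = {(x43,p2), (x43,p3), (x45,p2), (x45,p3)}
  {x43, x45} × {p1, p2, p3} = {(x43,p1), (x43,p2), (x43,p3), (x45,p1), (x45,p2), (x45,p3)}
  {x43, x44, x45} × {p2, p3} = {(x43,p2), (x43,p3), (x44,p2), (x44,p3), (x45,p2), (x45,p3)}
  {x43, x44, x45} × {p1, p2, p3} = {(x43,p1), (x43,p2), (x43,p3), (x44,p1), (x44,p2), (x44,p3), (x45,p1), (x45,p2), (x45,p3)}
These 10 distinct sets form the basis B.
Close under arbitrary unions to get τ_{X×Y}; counting gives |τ_{X×Y}| = 16.


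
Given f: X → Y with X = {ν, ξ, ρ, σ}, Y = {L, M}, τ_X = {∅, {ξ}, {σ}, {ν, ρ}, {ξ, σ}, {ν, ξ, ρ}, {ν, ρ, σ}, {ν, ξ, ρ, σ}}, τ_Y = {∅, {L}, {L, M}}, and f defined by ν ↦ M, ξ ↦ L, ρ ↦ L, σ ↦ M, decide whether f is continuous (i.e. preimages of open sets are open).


f is NOT continuous.

Compute f^{-1}(U) for each U ∈ τ_Y:
  U = ∅: f^{-1}(U) = ∅ ∈ τ_X ✓.
  U = {L}: f^{-1}(U) = {ξ, ρ} ∉ τ_X ✗.
  U = {L, M}: f^{-1}(U) = {ν, ξ, ρ, σ} ∈ τ_X ✓.
Found U = {L} with f^{-1}(U) = {ξ, ρ} not in τ_X. Therefore f is NOT continuous.


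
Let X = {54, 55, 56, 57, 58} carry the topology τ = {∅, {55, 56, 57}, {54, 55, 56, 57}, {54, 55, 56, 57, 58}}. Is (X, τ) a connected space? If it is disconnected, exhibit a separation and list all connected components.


(X, τ) is connected.

Find clopen sets (U ∈ τ with X ∖ U ∈ τ):
  U = ∅, X ∖ U = {54, 55, 56, 57, 58} — both open, so U is clopen.
  U = {54, 55, 56, 57, 58}, X ∖ U = ∅ — both open, so U is clopen.
Only trivial clopens (∅ and X) exist, so (X, τ) is connected.
Compute connected components by grouping points that agree on all clopens:
  component: {54, 55, 56, 57, 58}


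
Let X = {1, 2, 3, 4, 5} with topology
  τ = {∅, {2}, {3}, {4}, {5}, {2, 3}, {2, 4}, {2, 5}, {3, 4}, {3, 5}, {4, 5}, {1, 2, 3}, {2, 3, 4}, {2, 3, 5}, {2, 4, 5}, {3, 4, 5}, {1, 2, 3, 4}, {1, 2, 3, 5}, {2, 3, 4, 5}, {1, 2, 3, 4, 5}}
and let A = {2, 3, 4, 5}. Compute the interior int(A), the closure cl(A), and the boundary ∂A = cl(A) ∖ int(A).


int(A) = {2, 3, 4, 5}, cl(A) = {1, 2, 3, 4, 5}, ∂A = {1}.

Closed sets in (X, τ) are complements of opens:
  closed(X, τ) = {∅, {1}, {4}, {5}, {1, 2}, {1, 3}, {1, 4}, {1, 5}, {4, 5}, {1, 2, 3}, {1, 2, 4}, {1, 2, 5}, {1, 3, 4}, {1, 3, 5}, {1, 4, 5}, {1, 2, 3, 4}, {1, 2, 3, 5}, {1, 2, 4, 5}, {1, 3, 4, 5}, {1, 2, 3, 4, 5}}.
int(A) = ⋃ {U ∈ τ : U ⊆ A}. Opens contained in A: ∅, {2}, {3}, {4}, {5}, {2, 3}, {2, 4}, {2, 5}, {3, 4}, {3, 5}, {4, 5}, {2, 3, 4}, {2, 3, 5}, {2, 4, 5}, {3, 4, 5}, {2, 3, 4, 5}.
Taking the union of these: int(A) = {2, 3, 4, 5}.
cl(A) = ⋂ {C closed : A ⊆ C}. Closed sets containing A: {1, 2, 3, 4, 5}.
Intersecting these: cl(A) = {1, 2, 3, 4, 5}.
∂A = cl(A) ∖ int(A) = {1, 2, 3, 4, 5} ∖ {2, 3, 4, 5} = {1}.


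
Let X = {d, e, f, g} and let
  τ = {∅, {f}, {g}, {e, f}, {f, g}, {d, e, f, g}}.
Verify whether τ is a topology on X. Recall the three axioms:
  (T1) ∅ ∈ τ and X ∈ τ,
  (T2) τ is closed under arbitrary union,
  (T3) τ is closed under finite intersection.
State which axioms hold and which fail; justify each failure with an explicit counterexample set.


τ is NOT a topology on X.

Axiom (T1): ∅ ∈ τ? Yes; X ∈ τ? Yes.
Axiom (T2/T3): check pairwise unions and intersections of members of τ.
Counterexample for (T2): {g} ∪ {e, f} = {e, f, g} ∉ τ. Therefore τ is NOT a topology.


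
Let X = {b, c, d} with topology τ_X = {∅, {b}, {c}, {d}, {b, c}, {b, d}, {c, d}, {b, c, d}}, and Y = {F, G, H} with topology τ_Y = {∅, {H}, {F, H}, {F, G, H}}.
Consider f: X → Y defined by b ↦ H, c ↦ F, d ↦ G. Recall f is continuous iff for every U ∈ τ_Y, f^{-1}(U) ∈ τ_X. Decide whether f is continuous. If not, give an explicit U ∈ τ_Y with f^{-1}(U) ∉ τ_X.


f IS continuous.

Compute f^{-1}(U) for each U ∈ τ_Y:
  U = ∅: f^{-1}(U) = ∅ ∈ τ_X ✓.
  U = {H}: f^{-1}(U) = {b} ∈ τ_X ✓.
  U = {F, H}: f^{-1}(U) = {b, c} ∈ τ_X ✓.
  U = {F, G, H}: f^{-1}(U) = {b, c, d} ∈ τ_X ✓.
Every preimage lies in τ_X, so f IS continuous.


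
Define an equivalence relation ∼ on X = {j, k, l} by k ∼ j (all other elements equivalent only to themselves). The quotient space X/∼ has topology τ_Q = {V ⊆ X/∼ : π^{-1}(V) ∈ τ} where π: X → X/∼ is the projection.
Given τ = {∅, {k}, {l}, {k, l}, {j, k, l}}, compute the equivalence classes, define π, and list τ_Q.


X/∼ = {[j=k], [l]}; |τ_Q| = 3.

Equivalence classes: [j=k], [l].
Quotient map π: X → X/∼ sends j ↦ [j=k], k ↦ [j=k], l ↦ [l].
For each subset V ⊆ X/∼, compute π^{-1}(V) ⊆ X and check whether π^{-1}(V) ∈ τ. V is open in τ_Q iff π^{-1}(V) ∈ τ.
  V = {}: π^{-1}(V) = ∅ ∈ τ ✓.
  V = {[j=k]}: π^{-1}(V) = {j, k} ∉ τ ✗.
  V = {[l]}: π^{-1}(V) = {l} ∈ τ ✓.
  V = {[j=k], [l]}: π^{-1}(V) = {j, k, l} ∈ τ ✓.
Open sets in the quotient: τ_Q = {{}, {[l]}, {[j=k], [l]}} (3 elements).


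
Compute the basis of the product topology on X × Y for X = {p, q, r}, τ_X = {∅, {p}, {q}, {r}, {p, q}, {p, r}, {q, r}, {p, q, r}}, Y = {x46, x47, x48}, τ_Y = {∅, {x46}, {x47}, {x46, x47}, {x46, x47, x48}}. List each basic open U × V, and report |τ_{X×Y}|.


Basis B = {∅ × ∅, {p} × {x46}, {p} × {x47}, {q} × {x46}, {q} × {x47}, {r} × {x46}, {r} × {x47}, {p} × {x46, x47}, {p, q} × {x46}, {p, r} × {x46}, {p, q} × {x47}, {p, r} × {x47}, {q} × {x46, x47}, {q, r} × {x46}, {q, r} × {x47}, {r} × {x46, x47}, {p} × {x46, x47, x48}, {p, q, r} × {x46}, {p, q, r} × {x47}, {q} × {x46, x47, x48}, {r} × {x46, x47, x48}, {p, q} × {x46, x47}, {p, r} × {x46, x47}, {q, r} × {x46, x47}, {p, q} × {x46, x47, x48}, {p, r} × {x46, x47, x48}, {p, q, r} × {x46, x47}, {q, r} × {x46, x47, x48}, {p, q, r} × {x46, x47, x48}}; |τ_{X×Y}| = 125.

Enumerate products U × V with U ∈ τ_X, V ∈ τ_Y (deduplicated):
  ∅ × ∅ = {} (∅)
  {p} × {x46} = {(p,x46)}
  {p} × {x47} = {(p,x47)}
  {q} × {x46} = {(q,x46)}
  {q} × {x47} = {(q,x47)}
  {r} × {x46} = {(r,x46)}
  {r} × {x47} = {(r,x47)}
  {p} × {x46, x47} = {(p,x46), (p,x47)}
  {p, q} × {x46} = {(p,x46), (q,x46)}
  {p, r} × {x46} = {(p,x46), (r,x46)}
  {p, q} × {x47} = {(p,x47), (q,x47)}
  {p, r} × {x47} = {(p,x47), (r,x47)}
  {q} × {x46, x47} = {(q,x46), (q,x47)}
  {q, r} × {x46} = {(q,x46), (r,x46)}
  {q, r} × {x47} = {(q,x47), (r,x47)}
  {r} × {x46, x47} = {(r,x46), (r,x47)}
  {p} × {x46, x47, x48} = {(p,x46), (p,x47), (p,x48)}
  {p, q, r} × {x46} = {(p,x46), (q,x46), (r,x46)}
  {p, q, r} × {x47} = {(p,x47), (q,x47), (r,x47)}
  {q} × {x46, x47, x48} = {(q,x46), (q,x47), (q,x48)}
  {r} × {x46, x47, x48} = {(r,x46), (r,x47), (r,x48)}
  {p, q} × {x46, x47} = {(p,x46), (p,x47), (q,x46), (q,x47)}
  {p, r} × {x46, x47} = {(p,x46), (p,x47), (r,x46), (r,x47)}
  {q, r} × {x46, x47} = {(q,x46), (q,x47), (r,x46), (r,x47)}
  {p, q} × {x46, x47, x48} = {(p,x46), (p,x47), (p,x48), (q,x46), (q,x47), (q,x48)}
  {p, r} × {x46, x47, x48} = {(p,x46), (p,x47), (p,x48), (r,x46), (r,x47), (r,x48)}
  {p, q, r} × {x46, x47} = {(p,x46), (p,x47), (q,x46), (q,x47), (r,x46), (r,x47)}
  {q, r} × {x46, x47, x48} = {(q,x46), (q,x47), (q,x48), (r,x46), (r,x47), (r,x48)}
  {p, q, r} × {x46, x47, x48} = {(p,x46), (p,x47), (p,x48), (q,x46), (q,x47), (q,x48), (r,x46), (r,x47), (r,x48)}
These 29 distinct sets form the basis B.
Close under arbitrary unions to get τ_{X×Y}; counting gives |τ_{X×Y}| = 125.


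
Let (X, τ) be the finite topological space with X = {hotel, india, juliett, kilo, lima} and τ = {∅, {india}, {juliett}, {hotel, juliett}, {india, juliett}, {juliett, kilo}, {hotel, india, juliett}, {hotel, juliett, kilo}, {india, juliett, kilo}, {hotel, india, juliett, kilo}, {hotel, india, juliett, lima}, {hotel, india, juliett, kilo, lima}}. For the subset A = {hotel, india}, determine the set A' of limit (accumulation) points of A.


A' = {lima}

For each x ∈ X, list the open sets U ∈ τ with x ∈ U, then check whether U ∩ (A ∖ {x}) ≠ ∅ for every such U.
  x = hotel: open {hotel, juliett} ∋ x has {hotel, juliett} ∩ (A ∖ {hotel}) = ∅, so x is NOT a limit point.
  x = india: open {india} ∋ x has {india} ∩ (A ∖ {india}) = ∅, so x is NOT a limit point.
  x = juliett: open {juliett} ∋ x has {juliett} ∩ (A ∖ {juliett}) = ∅, so x is NOT a limit point.
  x = kilo: open {juliett, kilo} ∋ x has {juliett, kilo} ∩ (A ∖ {kilo}) = ∅, so x is NOT a limit point.
  x = lima: opens ∋ x are {hotel, india, juliett, lima}, {hotel, india, juliett, kilo, lima}; each meets A ∖ {lima}, so x IS a limit point.
Collecting: A' = {lima}.


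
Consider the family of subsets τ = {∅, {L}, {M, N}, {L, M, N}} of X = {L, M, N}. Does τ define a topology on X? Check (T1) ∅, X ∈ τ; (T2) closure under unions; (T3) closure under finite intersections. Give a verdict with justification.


τ IS a topology on X.

Axiom (T1): ∅ ∈ τ? Yes; X ∈ τ? Yes.
Axiom (T2/T3): check pairwise unions and intersections of members of τ.
All pairwise intersections and unions checked — each lies in τ. Therefore τ satisfies (T1), (T2), (T3): it IS a topology on X.


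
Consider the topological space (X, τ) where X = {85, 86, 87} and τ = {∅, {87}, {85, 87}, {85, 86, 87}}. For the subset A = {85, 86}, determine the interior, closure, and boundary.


int(A) = ∅, cl(A) = {85, 86}, ∂A = {85, 86}.

Closed sets in (X, τ) are complements of opens:
  closed(X, τ) = {∅, {86}, {85, 86}, {85, 86, 87}}.
int(A) = ⋃ {U ∈ τ : U ⊆ A}. Opens contained in A: ∅.
Taking the union of these: int(A) = ∅.
cl(A) = ⋂ {C closed : A ⊆ C}. Closed sets containing A: {85, 86}, {85, 86, 87}.
Intersecting these: cl(A) = {85, 86}.
∂A = cl(A) ∖ int(A) = {85, 86} ∖ ∅ = {85, 86}.


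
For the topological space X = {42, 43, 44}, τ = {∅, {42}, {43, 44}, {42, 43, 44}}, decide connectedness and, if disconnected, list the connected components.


(X, τ) is disconnected; components = [{42}, {43, 44}].

Find clopen sets (U ∈ τ with X ∖ U ∈ τ):
  U = ∅, X ∖ U = {42, 43, 44} — both open, so U is clopen.
  U = {42}, X ∖ U = {43, 44} — both open, so U is clopen.
  U = {43, 44}, X ∖ U = {42} — both open, so U is clopen.
  U = {42, 43, 44}, X ∖ U = ∅ — both open, so U is clopen.
Nontrivial clopen(s) exist: e.g. {42}. So (X, τ) is disconnected.
Compute connected components by grouping points that agree on all clopens:
  component: {42}
  component: {43, 44}


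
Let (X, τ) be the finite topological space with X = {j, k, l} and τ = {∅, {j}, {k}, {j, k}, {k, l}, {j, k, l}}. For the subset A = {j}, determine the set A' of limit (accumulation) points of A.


A' = ∅

For each x ∈ X, list the open sets U ∈ τ with x ∈ U, then check whether U ∩ (A ∖ {x}) ≠ ∅ for every such U.
  x = j: open {j} ∋ x has {j} ∩ (A ∖ {j}) = ∅, so x is NOT a limit point.
  x = k: open {k} ∋ x has {k} ∩ (A ∖ {k}) = ∅, so x is NOT a limit point.
  x = l: open {k, l} ∋ x has {k, l} ∩ (A ∖ {l}) = ∅, so x is NOT a limit point.
Collecting: A' = ∅.


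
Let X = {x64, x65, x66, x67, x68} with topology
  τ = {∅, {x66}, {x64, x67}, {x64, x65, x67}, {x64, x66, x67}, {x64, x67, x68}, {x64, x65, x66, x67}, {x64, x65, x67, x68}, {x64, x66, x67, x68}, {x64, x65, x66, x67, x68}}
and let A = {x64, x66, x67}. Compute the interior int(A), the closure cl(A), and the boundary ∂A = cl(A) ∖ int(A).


int(A) = {x64, x66, x67}, cl(A) = {x64, x65, x66, x67, x68}, ∂A = {x65, x68}.

Closed sets in (X, τ) are complements of opens:
  closed(X, τ) = {∅, {x65}, {x66}, {x68}, {x65, x66}, {x65, x68}, {x66, x68}, {x65, x66, x68}, {x64, x65, x67, x68}, {x64, x65, x66, x67, x68}}.
int(A) = ⋃ {U ∈ τ : U ⊆ A}. Opens contained in A: ∅, {x66}, {x64, x67}, {x64, x66, x67}.
Taking the union of these: int(A) = {x64, x66, x67}.
cl(A) = ⋂ {C closed : A ⊆ C}. Closed sets containing A: {x64, x65, x66, x67, x68}.
Intersecting these: cl(A) = {x64, x65, x66, x67, x68}.
∂A = cl(A) ∖ int(A) = {x64, x65, x66, x67, x68} ∖ {x64, x66, x67} = {x65, x68}.


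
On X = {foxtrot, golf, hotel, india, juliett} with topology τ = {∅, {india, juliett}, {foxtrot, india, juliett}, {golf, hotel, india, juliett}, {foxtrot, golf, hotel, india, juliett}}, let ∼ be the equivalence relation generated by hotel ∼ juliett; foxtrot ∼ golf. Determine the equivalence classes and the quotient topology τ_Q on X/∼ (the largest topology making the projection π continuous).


X/∼ = {[foxtrot=golf], [hotel=juliett], [india]}; |τ_Q| = 2.

Equivalence classes: [foxtrot=golf], [hotel=juliett], [india].
Quotient map π: X → X/∼ sends foxtrot ↦ [foxtrot=golf], golf ↦ [foxtrot=golf], hotel ↦ [hotel=juliett], india ↦ [india], juliett ↦ [hotel=juliett].
For each subset V ⊆ X/∼, compute π^{-1}(V) ⊆ X and check whether π^{-1}(V) ∈ τ. V is open in τ_Q iff π^{-1}(V) ∈ τ.
  V = {}: π^{-1}(V) = ∅ ∈ τ ✓.
  V = {[foxtrot=golf]}: π^{-1}(V) = {foxtrot, golf} ∉ τ ✗.
  V = {[hotel=juliett]}: π^{-1}(V) = {hotel, juliett} ∉ τ ✗.
  V = {[foxtrot=golf], [hotel=juliett]}: π^{-1}(V) = {foxtrot, golf, hotel, juliett} ∉ τ ✗.
  V = {[india]}: π^{-1}(V) = {india} ∉ τ ✗.
  V = {[foxtrot=golf], [india]}: π^{-1}(V) = {foxtrot, golf, india} ∉ τ ✗.
  V = {[hotel=juliett], [india]}: π^{-1}(V) = {hotel, india, juliett} ∉ τ ✗.
  V = {[foxtrot=golf], [hotel=juliett], [india]}: π^{-1}(V) = {foxtrot, golf, hotel, india, juliett} ∈ τ ✓.
Open sets in the quotient: τ_Q = {{}, {[foxtrot=golf], [hotel=juliett], [india]}} (2 elements).


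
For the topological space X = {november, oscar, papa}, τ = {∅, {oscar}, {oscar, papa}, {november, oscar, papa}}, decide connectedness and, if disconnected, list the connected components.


(X, τ) is connected.

Find clopen sets (U ∈ τ with X ∖ U ∈ τ):
  U = ∅, X ∖ U = {november, oscar, papa} — both open, so U is clopen.
  U = {november, oscar, papa}, X ∖ U = ∅ — both open, so U is clopen.
Only trivial clopens (∅ and X) exist, so (X, τ) is connected.
Compute connected components by grouping points that agree on all clopens:
  component: {november, oscar, papa}


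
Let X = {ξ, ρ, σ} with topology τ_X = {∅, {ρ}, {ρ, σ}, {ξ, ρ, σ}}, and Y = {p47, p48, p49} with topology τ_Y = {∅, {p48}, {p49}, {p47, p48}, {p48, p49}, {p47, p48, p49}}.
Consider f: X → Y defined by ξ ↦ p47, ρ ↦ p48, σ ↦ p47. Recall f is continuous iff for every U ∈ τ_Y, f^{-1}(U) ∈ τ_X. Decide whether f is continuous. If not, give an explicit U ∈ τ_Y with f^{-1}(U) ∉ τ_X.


f IS continuous.

Compute f^{-1}(U) for each U ∈ τ_Y:
  U = ∅: f^{-1}(U) = ∅ ∈ τ_X ✓.
  U = {p48}: f^{-1}(U) = {ρ} ∈ τ_X ✓.
  U = {p49}: f^{-1}(U) = ∅ ∈ τ_X ✓.
  U = {p47, p48}: f^{-1}(U) = {ξ, ρ, σ} ∈ τ_X ✓.
  U = {p48, p49}: f^{-1}(U) = {ρ} ∈ τ_X ✓.
  U = {p47, p48, p49}: f^{-1}(U) = {ξ, ρ, σ} ∈ τ_X ✓.
Every preimage lies in τ_X, so f IS continuous.


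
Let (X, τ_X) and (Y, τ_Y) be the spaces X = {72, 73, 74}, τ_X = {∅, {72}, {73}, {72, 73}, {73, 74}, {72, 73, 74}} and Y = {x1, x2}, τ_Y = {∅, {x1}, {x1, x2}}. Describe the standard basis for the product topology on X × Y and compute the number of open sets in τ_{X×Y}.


Basis B = {∅ × ∅, {72} × {x1}, {73} × {x1}, {72} × {x1, x2}, {72, 73} × {x1}, {73} × {x1, x2}, {73, 74} × {x1}, {72, 73, 74} × {x1}, {72, 73} × {x1, x2}, {73, 74} × {x1, x2}, {72, 73, 74} × {x1, x2}}; |τ_{X×Y}| = 18.

Enumerate products U × V with U ∈ τ_X, V ∈ τ_Y (deduplicated):
  ∅ × ∅ = {} (∅)
  {72} × {x1} = {(72,x1)}
  {73} × {x1} = {(73,x1)}
  {72} × {x1, x2} = {(72,x1), (72,x2)}
  {72, 73} × {x1} = {(72,x1), (73,x1)}
  {73} × {x1, x2} = {(73,x1), (73,x2)}
  {73, 74} × {x1} = {(73,x1), (74,x1)}
  {72, 73, 74} × {x1} = {(72,x1), (73,x1), (74,x1)}
  {72, 73} × {x1, x2} = {(72,x1), (72,x2), (73,x1), (73,x2)}
  {73, 74} × {x1, x2} = {(73,x1), (73,x2), (74,x1), (74,x2)}
  {72, 73, 74} × {x1, x2} = {(72,x1), (72,x2), (73,x1), (73,x2), (74,x1), (74,x2)}
These 11 distinct sets form the basis B.
Close under arbitrary unions to get τ_{X×Y}; counting gives |τ_{X×Y}| = 18.


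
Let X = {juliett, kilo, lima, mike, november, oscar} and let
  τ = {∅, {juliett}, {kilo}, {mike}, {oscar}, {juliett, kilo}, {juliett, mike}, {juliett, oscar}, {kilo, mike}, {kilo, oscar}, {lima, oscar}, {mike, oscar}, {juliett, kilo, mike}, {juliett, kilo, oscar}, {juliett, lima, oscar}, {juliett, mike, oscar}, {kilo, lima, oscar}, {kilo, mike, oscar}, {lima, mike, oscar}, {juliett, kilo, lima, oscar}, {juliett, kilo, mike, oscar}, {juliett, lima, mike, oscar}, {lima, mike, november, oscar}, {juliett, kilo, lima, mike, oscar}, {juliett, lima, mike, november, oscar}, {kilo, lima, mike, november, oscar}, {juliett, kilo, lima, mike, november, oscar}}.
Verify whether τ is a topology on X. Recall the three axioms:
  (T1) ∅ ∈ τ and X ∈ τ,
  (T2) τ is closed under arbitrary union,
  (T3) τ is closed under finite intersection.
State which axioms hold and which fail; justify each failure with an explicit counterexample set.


τ is NOT a topology on X.

Axiom (T1): ∅ ∈ τ? Yes; X ∈ τ? Yes.
Axiom (T2/T3): check pairwise unions and intersections of members of τ.
Counterexample for (T2): {kilo} ∪ {lima, mike, oscar} = {kilo, lima, mike, oscar} ∉ τ. Therefore τ is NOT a topology.


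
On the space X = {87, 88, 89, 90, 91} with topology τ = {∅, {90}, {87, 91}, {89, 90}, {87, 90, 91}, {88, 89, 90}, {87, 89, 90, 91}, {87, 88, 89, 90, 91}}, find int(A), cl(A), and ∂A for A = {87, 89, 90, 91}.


int(A) = {87, 89, 90, 91}, cl(A) = {87, 88, 89, 90, 91}, ∂A = {88}.

Closed sets in (X, τ) are complements of opens:
  closed(X, τ) = {∅, {88}, {87, 91}, {88, 89}, {87, 88, 91}, {88, 89, 90}, {87, 88, 89, 91}, {87, 88, 89, 90, 91}}.
int(A) = ⋃ {U ∈ τ : U ⊆ A}. Opens contained in A: ∅, {90}, {87, 91}, {89, 90}, {87, 90, 91}, {87, 89, 90, 91}.
Taking the union of these: int(A) = {87, 89, 90, 91}.
cl(A) = ⋂ {C closed : A ⊆ C}. Closed sets containing A: {87, 88, 89, 90, 91}.
Intersecting these: cl(A) = {87, 88, 89, 90, 91}.
∂A = cl(A) ∖ int(A) = {87, 88, 89, 90, 91} ∖ {87, 89, 90, 91} = {88}.


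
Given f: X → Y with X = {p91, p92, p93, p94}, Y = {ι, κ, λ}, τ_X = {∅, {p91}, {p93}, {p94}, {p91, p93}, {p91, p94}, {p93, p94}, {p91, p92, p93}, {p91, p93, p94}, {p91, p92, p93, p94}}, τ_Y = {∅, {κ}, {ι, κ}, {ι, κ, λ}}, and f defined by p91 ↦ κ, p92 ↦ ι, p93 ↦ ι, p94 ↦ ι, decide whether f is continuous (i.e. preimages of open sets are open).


f IS continuous.

Compute f^{-1}(U) for each U ∈ τ_Y:
  U = ∅: f^{-1}(U) = ∅ ∈ τ_X ✓.
  U = {κ}: f^{-1}(U) = {p91} ∈ τ_X ✓.
  U = {ι, κ}: f^{-1}(U) = {p91, p92, p93, p94} ∈ τ_X ✓.
  U = {ι, κ, λ}: f^{-1}(U) = {p91, p92, p93, p94} ∈ τ_X ✓.
Every preimage lies in τ_X, so f IS continuous.
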